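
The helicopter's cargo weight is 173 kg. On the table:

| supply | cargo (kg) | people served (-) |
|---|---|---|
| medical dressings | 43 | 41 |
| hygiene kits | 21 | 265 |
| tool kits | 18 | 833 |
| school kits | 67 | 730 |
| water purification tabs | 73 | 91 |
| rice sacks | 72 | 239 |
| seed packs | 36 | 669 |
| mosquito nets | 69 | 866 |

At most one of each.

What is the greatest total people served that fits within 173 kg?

The ratio ordering already packs tightly: hygiene kits + tool kits + seed packs + mosquito nets, 144 kg, 2633.
The spare 29 kg is too small for any remaining supply, and no exchange beats 2633.

2633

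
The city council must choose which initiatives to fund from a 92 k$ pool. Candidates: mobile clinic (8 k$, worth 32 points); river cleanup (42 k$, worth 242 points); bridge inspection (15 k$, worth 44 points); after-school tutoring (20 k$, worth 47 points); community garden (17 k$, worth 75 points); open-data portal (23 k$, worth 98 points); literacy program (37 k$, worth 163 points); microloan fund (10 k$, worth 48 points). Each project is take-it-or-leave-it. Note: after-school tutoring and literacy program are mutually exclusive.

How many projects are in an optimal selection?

4

Best achievable projected impact is 463.
One optimal bundle: river cleanup + community garden + open-data portal + microloan fund (92 k$).
Any selection reaching 463 contains exactly 4 projects.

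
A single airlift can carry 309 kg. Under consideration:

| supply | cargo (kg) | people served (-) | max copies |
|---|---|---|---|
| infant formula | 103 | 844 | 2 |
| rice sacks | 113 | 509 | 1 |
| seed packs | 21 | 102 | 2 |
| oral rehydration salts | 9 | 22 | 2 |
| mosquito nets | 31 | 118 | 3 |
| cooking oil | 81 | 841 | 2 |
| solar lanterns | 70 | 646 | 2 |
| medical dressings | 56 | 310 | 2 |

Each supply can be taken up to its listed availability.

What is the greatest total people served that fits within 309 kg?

Best packing: 2×cooking oil + 2×solar lanterns — 302 kg, 2974 total.
No other feasible combination exceeds 2974.

2974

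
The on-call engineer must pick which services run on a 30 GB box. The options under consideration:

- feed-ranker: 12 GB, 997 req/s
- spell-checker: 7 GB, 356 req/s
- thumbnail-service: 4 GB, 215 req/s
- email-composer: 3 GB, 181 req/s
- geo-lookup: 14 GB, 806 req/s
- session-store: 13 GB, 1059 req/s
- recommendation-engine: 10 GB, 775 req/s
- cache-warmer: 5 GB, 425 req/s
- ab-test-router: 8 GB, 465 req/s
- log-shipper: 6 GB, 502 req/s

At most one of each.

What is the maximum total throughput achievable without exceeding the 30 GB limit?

2481

By throughput per GB: cache-warmer 85.00, log-shipper 83.67, feed-ranker 83.08 lead.
Greedy by ratio would take feed-ranker + thumbnail-service + email-composer + cache-warmer + log-shipper: 30 GB used, total 2320.
The 13 GB tied up in thumbnail-service and email-composer and log-shipper is better spent on session-store — total rises to 2481 (30 GB).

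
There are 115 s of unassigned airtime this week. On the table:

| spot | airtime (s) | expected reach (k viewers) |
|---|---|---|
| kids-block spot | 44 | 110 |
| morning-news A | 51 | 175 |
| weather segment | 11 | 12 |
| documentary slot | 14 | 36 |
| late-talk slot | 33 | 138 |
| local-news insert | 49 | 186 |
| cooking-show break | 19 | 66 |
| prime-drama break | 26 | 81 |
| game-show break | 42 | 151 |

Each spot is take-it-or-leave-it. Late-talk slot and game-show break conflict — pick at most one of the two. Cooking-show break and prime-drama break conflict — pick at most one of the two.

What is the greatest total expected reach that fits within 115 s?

Density check — late-talk slot 4.18, local-news insert 3.80, game-show break 3.60 are the best per s.
Taking documentary slot + late-talk slot + local-news insert + cooking-show break: 115 s used, 426 in expected reach.
Next best is late-talk slot + local-news insert + prime-drama break at 405 (108 s) — short by 21.

426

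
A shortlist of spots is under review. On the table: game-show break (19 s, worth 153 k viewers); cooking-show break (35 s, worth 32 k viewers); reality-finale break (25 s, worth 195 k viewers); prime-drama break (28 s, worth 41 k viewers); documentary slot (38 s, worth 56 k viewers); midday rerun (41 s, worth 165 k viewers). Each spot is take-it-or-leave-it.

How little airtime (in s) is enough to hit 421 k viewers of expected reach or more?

85

Need the lightest bundle worth ≥ 421.
game-show break + reality-finale break + midday rerun: 513 expected reach at 85 s.
Any bundle with less than 85 s falls short of 421.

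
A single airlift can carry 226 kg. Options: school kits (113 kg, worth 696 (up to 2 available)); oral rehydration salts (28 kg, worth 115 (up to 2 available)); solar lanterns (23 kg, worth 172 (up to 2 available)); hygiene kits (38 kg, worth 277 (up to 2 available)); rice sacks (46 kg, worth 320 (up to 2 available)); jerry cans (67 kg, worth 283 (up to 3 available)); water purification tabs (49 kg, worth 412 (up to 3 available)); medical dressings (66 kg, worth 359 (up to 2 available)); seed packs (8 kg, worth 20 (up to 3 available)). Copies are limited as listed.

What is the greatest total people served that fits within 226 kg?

1790

A density-first pass picks oral rehydration salts + 2×solar lanterns + 3×water purification tabs — 1695 at 221 kg.
The 74 kg tied up in oral rehydration salts and 2×solar lanterns is better spent on 2×hygiene kits — total rises to 1790 (223 kg).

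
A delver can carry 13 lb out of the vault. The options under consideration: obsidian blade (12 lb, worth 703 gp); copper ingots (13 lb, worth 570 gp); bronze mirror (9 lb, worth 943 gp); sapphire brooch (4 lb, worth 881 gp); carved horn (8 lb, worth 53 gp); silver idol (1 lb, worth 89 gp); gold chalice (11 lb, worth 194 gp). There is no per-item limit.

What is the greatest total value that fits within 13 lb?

2732

Ranking by ratio (value/lb): sapphire brooch 220.25, bronze mirror 104.78, silver idol 89.00, obsidian blade 58.58.
The ratio ordering already packs tightly: 3×sapphire brooch + silver idol, 13 lb, 2732.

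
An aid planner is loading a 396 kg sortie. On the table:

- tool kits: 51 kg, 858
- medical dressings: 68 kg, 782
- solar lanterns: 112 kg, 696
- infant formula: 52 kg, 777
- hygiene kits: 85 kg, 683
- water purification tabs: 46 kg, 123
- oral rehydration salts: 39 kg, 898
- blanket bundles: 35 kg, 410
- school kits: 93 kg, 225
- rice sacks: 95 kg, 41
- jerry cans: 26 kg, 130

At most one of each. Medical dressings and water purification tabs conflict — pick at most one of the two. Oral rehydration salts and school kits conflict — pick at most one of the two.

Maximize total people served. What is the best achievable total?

A density-first pass picks tool kits + medical dressings + infant formula + hygiene kits + oral rehydration salts + blanket bundles + jerry cans — 4538 at 356 kg.
Dropping hygiene kits frees 85 kg; slotting in solar lanterns (112 kg) lifts the total to 4551 at 383 kg.
An exhaustive check of the 2048 subsets confirms 4551.

4551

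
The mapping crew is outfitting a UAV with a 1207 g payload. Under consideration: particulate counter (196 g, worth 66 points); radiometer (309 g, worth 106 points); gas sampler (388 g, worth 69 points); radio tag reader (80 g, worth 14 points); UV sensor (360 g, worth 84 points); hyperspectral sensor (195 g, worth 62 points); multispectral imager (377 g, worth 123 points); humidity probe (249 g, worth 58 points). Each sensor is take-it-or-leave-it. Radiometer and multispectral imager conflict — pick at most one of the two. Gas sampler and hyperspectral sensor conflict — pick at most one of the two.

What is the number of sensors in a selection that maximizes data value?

4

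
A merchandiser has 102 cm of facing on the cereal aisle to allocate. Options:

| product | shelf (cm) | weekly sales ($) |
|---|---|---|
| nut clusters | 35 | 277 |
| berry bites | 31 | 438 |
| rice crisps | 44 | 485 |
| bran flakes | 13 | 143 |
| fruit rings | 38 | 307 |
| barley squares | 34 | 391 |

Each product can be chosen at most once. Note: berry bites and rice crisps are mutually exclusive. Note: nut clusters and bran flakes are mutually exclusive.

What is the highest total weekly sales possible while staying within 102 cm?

1106

A density-first pass picks berry bites + bran flakes + barley squares — 972 at 78 cm.
Replace bran flakes with nut clusters: the trade gains 134 net, giving 1106 at 100 cm.
That's the maximum — no feasible swap from here does better than 1106.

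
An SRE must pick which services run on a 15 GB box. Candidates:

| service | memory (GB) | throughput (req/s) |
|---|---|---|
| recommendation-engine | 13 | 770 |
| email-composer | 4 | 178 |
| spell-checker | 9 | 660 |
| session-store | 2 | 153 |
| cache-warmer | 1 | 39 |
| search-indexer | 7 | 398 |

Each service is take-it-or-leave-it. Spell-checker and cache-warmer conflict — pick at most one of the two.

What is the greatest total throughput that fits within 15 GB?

991

Taking email-composer + spell-checker + session-store: 15 GB used, 991 in throughput.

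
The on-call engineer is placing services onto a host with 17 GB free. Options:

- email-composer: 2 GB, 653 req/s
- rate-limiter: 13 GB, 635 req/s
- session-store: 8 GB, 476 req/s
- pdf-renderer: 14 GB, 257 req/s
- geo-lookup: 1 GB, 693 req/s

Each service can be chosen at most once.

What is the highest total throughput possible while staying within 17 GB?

1981

The ratio heuristic lands on email-composer + session-store + geo-lookup (1822) but leaves 6 GB idle.
The 8 GB tied up in session-store is better spent on rate-limiter — total rises to 1981 (16 GB).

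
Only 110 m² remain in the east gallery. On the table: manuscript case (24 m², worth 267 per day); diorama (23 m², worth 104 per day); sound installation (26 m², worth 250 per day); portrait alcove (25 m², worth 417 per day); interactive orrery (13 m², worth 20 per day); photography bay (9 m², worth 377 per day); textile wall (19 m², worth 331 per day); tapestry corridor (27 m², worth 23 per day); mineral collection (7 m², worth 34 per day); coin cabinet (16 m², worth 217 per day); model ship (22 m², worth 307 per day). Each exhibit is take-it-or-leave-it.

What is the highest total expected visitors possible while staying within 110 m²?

1733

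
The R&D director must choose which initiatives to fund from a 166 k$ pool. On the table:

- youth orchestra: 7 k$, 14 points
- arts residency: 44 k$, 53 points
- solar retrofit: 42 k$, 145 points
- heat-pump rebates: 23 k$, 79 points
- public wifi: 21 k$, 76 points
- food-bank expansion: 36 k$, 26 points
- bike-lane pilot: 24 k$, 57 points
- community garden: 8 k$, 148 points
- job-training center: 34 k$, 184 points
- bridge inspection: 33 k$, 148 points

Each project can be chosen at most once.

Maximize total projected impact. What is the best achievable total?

780

Best packing: solar retrofit + heat-pump rebates + public wifi + community garden + job-training center + bridge inspection — 161 k$, 780 total.
No other feasible combination exceeds 780.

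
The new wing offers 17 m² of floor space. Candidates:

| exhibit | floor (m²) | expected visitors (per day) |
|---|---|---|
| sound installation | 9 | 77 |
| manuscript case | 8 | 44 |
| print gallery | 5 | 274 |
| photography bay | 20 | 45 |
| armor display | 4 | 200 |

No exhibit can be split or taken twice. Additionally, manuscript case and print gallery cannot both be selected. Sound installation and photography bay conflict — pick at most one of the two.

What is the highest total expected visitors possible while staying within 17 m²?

474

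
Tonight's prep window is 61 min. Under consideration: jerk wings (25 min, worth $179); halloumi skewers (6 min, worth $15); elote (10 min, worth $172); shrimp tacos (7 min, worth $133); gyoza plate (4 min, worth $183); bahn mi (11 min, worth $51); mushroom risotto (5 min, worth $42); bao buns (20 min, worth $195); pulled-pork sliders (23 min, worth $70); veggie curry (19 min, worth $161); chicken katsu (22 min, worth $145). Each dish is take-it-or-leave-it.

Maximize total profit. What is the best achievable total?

844

By profit per min: gyoza plate 45.75, shrimp tacos 19.00, elote 17.20, bao buns 9.75 lead.
Elote + shrimp tacos + gyoza plate + bao buns + veggie curry uses 60 of the 61 min and totals 844.
The closest alternative, elote + shrimp tacos + gyoza plate + bahn mi + mushroom risotto + bao buns, reaches only 776.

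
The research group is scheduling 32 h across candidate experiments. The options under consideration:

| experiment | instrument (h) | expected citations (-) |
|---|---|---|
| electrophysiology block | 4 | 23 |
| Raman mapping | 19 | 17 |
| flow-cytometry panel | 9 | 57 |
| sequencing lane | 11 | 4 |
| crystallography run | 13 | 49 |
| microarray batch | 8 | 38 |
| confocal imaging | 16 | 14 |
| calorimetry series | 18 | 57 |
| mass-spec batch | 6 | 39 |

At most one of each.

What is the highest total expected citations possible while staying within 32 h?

By expected citations per h: mass-spec batch 6.50, flow-cytometry panel 6.33, electrophysiology block 5.75, microarray batch 4.75 lead.
Greedy by ratio would take electrophysiology block + flow-cytometry panel + microarray batch + mass-spec batch: 27 h used, total 157.
Replace microarray batch with crystallography run: the trade gains 11 net, giving 168 at 32 h.
An exhaustive check of the 512 subsets confirms 168.

168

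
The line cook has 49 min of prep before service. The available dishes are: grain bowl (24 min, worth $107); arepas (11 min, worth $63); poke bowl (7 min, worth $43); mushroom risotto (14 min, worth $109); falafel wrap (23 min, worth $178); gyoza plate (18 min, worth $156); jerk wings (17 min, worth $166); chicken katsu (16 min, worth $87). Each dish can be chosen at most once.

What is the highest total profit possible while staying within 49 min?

431

By profit per min: jerk wings 9.76, gyoza plate 8.67, mushroom risotto 7.79, falafel wrap 7.74 lead.
Mushroom risotto + gyoza plate + jerk wings uses 49 of the 49 min and totals 431.
Every other selection either busts 49 min or fails to beat 431.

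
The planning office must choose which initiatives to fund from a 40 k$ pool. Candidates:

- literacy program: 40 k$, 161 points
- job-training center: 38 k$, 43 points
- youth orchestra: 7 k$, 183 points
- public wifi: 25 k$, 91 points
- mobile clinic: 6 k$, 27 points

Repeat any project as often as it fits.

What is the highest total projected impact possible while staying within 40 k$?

915

The ratio ordering already packs tightly: 5×youth orchestra, 35 k$, 915.
Nothing else within 40 k$ beats 915.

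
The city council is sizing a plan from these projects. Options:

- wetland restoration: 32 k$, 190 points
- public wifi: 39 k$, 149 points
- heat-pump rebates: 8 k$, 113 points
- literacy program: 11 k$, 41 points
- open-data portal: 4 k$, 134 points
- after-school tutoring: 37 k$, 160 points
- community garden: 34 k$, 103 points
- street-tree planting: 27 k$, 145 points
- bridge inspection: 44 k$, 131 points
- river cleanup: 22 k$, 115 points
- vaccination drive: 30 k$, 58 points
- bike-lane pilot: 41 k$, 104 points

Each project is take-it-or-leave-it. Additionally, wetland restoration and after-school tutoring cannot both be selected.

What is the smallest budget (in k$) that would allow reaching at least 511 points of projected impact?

66

Need the lightest bundle worth ≥ 511.
wetland restoration + heat-pump rebates + open-data portal + river cleanup reaches 552 using 66 k$.
No combination under 66 k$ hits 511.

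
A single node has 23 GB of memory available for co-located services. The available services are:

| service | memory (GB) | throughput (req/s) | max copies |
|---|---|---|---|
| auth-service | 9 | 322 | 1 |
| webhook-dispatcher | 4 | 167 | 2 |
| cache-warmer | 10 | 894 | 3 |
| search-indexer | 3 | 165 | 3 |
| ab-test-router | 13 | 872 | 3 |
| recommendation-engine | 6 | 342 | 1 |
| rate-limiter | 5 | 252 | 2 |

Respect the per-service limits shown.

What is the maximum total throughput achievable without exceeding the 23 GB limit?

By throughput per GB: cache-warmer 89.40, ab-test-router 67.08, recommendation-engine 57.00, search-indexer 55.00 lead.
Taking 2×cache-warmer + search-indexer: 23 GB used, 1953 in throughput.

1953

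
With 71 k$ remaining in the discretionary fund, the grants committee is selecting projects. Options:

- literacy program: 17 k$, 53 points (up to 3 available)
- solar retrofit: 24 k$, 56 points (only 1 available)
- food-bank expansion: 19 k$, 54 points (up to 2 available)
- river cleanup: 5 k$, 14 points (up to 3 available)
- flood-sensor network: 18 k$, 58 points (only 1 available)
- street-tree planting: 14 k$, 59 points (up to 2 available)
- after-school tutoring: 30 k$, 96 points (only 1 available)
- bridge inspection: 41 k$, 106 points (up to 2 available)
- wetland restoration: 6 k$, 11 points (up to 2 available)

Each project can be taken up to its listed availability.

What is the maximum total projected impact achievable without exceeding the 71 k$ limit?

244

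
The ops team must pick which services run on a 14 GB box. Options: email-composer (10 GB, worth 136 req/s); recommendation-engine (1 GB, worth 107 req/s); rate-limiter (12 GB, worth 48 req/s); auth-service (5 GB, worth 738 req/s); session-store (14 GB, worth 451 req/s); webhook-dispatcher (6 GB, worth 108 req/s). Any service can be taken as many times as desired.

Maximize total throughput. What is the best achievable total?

1904

Density check — auth-service 147.60, recommendation-engine 107.00, session-store 32.21 are the best per GB.
Taking 4×recommendation-engine + 2×auth-service: 14 GB used, 1904 in throughput.
No other feasible combination exceeds 1904.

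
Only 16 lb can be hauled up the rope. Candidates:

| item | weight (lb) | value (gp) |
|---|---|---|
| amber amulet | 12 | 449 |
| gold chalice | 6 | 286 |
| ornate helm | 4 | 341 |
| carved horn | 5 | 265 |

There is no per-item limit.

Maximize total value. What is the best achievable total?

1364

By value per lb: ornate helm 85.25, carved horn 53.00, gold chalice 47.67, amber amulet 37.42 lead.
The ratio ordering already packs tightly: 4×ornate helm, 16 lb, 1364.
No other feasible combination exceeds 1364.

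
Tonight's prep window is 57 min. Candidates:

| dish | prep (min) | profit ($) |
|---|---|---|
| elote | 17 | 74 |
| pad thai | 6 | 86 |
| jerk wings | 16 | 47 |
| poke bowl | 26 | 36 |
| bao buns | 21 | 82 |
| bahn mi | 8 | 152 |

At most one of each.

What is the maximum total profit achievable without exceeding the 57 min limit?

Taking elote + pad thai + bao buns + bahn mi: 52 min used, 394 in profit.
The spare 5 min is too small for any remaining dish, and no exchange beats 394.

394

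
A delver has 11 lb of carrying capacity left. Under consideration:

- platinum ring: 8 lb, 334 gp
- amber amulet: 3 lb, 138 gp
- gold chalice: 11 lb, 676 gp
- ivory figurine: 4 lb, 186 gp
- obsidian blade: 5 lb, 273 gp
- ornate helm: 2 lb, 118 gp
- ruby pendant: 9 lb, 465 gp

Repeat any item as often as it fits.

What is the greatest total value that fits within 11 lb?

676

By value per lb: gold chalice 61.45, ornate helm 59.00, obsidian blade 54.60 lead.
The ratio ordering already packs tightly: gold chalice, 11 lb, 676.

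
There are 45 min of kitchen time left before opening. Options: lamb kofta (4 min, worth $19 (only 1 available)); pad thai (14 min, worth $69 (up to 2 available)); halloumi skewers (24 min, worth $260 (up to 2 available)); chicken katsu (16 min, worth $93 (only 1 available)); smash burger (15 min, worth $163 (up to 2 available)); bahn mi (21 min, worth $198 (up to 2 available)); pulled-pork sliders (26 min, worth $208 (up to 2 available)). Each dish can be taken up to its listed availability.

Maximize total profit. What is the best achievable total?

458

The ratio heuristic lands on pad thai + 2×smash burger (395) but leaves 1 min idle.
The 44 min tied up in pad thai and 2×smash burger is better spent on halloumi skewers + bahn mi — total rises to 458 (45 min).
No other feasible combination exceeds 458.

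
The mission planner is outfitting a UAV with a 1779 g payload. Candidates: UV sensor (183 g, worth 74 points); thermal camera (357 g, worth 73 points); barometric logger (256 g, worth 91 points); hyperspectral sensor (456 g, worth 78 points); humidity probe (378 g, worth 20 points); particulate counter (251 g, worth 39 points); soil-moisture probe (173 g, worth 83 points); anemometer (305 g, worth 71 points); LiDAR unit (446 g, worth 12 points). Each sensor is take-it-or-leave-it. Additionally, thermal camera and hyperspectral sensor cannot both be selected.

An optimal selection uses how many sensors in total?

6

Best achievable data value is 436.
UV sensor + barometric logger + hyperspectral sensor + particulate counter + soil-moisture probe + anemometer hits 436 at 1624 g.
Every optimal selection uses 6 sensors.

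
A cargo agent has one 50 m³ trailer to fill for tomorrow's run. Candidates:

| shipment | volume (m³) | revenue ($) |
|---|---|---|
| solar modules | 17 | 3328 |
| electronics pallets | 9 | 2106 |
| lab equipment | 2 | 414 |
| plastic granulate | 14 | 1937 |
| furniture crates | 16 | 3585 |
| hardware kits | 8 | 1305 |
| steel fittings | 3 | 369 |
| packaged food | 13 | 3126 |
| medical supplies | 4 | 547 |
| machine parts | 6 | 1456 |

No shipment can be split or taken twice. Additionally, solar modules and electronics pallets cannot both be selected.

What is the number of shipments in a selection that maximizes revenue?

6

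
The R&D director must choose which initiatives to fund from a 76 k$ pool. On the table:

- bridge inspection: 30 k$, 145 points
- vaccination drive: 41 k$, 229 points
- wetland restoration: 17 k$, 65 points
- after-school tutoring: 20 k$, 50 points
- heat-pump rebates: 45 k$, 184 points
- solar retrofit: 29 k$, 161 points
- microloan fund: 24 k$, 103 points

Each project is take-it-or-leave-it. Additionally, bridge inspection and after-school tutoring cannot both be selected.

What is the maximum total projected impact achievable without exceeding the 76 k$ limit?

Vaccination drive + solar retrofit uses 70 of the 76 k$ and totals 390.
Next best is bridge inspection + vaccination drive at 374 (71 k$) — short by 16.

390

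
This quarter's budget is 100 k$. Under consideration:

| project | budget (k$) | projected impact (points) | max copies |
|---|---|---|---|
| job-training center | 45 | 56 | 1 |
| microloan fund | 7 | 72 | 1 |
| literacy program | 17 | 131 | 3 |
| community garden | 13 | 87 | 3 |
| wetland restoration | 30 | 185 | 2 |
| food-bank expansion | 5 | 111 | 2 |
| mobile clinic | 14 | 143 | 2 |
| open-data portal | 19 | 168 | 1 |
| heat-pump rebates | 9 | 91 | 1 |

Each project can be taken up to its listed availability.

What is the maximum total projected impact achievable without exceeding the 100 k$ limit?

Taking the top-ratio projects first gives microloan fund + literacy program + 2×food-bank expansion + 2×mobile clinic + open-data portal + heat-pump rebates for 970 (90 k$).
The 7 k$ tied up in microloan fund is better spent on literacy program — total rises to 1029 (100 k$).
Nothing else within 100 k$ beats 1029.

1029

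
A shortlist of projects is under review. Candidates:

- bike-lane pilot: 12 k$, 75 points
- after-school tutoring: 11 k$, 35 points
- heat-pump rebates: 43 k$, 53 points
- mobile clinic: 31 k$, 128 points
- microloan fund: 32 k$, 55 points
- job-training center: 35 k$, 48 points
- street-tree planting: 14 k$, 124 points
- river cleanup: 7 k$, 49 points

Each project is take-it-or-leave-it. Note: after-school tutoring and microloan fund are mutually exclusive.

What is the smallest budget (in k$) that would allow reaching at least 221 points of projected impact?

Look for the lowest-budget combination reaching 221.
Taking bike-lane pilot + street-tree planting + river cleanup gives 248 (≥ 221) for 33 k$.
Any bundle with less than 33 k$ falls short of 221.

33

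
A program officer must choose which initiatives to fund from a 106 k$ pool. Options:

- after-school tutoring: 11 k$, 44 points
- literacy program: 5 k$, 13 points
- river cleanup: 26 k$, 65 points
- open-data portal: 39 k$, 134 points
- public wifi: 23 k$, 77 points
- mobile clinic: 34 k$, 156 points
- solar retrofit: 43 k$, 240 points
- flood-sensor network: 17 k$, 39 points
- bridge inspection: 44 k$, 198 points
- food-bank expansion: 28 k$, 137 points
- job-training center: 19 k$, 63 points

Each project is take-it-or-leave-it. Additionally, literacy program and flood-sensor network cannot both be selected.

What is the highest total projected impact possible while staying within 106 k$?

533

Ranking by ratio (projected impact/k$): solar retrofit 5.58, food-bank expansion 4.89, mobile clinic 4.59.
Best packing: mobile clinic + solar retrofit + food-bank expansion — 105 k$, 533 total.
Next best is solar retrofit + bridge inspection + job-training center at 501 (106 k$) — short by 32.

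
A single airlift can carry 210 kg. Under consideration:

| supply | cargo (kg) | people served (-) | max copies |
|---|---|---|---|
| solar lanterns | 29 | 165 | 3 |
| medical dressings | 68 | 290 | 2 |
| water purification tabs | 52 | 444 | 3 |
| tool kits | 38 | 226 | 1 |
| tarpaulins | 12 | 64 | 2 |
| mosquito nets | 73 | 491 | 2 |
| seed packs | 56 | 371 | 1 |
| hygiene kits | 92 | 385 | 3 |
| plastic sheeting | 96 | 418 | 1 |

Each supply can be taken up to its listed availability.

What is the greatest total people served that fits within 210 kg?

1625

By people served per kg: water purification tabs 8.54, mosquito nets 6.73, seed packs 6.62, tool kits 5.95 lead.
The ratio heuristic lands on 3×water purification tabs + tool kits + tarpaulins (1622) but leaves 4 kg idle.
Replace tool kits with solar lanterns + tarpaulins: the trade gains 3 net, giving 1625 at 209 kg.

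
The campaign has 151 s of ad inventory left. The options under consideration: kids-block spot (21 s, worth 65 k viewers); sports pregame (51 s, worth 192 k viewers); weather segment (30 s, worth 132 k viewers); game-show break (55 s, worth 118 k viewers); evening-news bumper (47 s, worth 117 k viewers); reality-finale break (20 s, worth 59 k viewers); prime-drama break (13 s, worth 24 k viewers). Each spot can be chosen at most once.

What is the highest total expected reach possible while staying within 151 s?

506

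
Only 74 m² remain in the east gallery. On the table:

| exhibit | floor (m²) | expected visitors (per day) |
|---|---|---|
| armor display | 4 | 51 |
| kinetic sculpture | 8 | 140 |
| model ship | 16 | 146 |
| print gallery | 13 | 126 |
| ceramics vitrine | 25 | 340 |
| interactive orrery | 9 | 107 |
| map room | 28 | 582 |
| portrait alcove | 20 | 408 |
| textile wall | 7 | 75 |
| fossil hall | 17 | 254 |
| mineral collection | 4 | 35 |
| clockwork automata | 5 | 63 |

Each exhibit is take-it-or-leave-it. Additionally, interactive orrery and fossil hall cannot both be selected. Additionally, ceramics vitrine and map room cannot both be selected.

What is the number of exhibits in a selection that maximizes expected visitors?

Best achievable expected visitors is 1384.
kinetic sculpture + map room + portrait alcove + fossil hall hits 1384 at 73 m².
Any selection reaching 1384 contains exactly 4 exhibits.

4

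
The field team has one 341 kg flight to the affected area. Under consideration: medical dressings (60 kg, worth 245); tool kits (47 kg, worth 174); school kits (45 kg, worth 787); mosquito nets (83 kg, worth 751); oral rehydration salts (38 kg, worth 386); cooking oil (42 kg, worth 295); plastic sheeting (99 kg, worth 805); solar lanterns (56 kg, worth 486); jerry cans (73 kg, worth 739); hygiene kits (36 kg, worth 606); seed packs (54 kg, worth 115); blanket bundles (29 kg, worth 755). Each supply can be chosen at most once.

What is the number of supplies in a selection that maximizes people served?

6

Optimal total is 4178.
One optimal bundle: school kits + plastic sheeting + solar lanterns + jerry cans + hygiene kits + blanket bundles (338 kg).
All optima have 6 supplies.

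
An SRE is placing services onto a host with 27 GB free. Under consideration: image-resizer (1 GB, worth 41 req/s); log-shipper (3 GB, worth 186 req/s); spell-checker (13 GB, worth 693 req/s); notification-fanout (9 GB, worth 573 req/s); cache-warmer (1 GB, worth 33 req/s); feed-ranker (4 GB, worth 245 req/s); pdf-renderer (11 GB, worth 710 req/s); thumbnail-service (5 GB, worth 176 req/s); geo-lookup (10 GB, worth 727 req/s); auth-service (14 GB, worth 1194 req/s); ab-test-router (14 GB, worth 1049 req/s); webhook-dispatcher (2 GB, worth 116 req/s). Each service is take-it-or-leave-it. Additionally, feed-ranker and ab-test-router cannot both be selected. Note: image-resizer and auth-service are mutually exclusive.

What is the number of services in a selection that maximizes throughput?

3

Best achievable throughput is 2107.
For example log-shipper + geo-lookup + auth-service achieves it, using 27 GB.
Every optimal selection uses 3 services.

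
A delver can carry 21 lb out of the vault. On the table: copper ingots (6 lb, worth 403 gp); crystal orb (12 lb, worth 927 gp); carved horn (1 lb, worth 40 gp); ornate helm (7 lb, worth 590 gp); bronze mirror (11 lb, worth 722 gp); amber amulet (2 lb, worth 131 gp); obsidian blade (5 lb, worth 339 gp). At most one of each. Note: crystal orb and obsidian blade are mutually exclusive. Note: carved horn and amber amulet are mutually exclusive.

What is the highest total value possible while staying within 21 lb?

1648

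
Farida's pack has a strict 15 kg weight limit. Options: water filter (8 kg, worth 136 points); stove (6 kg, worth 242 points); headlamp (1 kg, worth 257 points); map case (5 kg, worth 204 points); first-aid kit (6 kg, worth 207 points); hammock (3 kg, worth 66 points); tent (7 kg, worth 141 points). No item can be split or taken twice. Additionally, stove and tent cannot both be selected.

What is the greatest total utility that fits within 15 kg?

Ranking by ratio (utility/kg): headlamp 257.00, map case 40.80, stove 40.33.
Taking stove + headlamp + map case + hammock: 15 kg used, 769 in utility.

769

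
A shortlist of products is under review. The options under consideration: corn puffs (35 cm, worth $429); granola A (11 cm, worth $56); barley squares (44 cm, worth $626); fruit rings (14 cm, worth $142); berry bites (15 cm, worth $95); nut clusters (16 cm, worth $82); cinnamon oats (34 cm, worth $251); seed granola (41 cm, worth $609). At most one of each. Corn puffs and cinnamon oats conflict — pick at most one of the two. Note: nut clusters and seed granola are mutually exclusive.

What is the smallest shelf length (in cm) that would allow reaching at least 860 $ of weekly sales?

73

Look for the lowest-shelf combination reaching 860.
Taking barley squares + fruit rings + berry bites gives 863 (≥ 860) for 73 cm.
Any bundle with less than 73 cm falls short of 860.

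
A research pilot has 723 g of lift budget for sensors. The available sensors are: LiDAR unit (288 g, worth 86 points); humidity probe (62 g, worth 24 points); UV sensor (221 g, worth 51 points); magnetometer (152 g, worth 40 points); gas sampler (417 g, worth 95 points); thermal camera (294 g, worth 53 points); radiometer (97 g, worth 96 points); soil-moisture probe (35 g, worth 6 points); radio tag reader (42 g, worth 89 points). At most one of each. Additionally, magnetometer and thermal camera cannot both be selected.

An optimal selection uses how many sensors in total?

Optimal total is 346.
For example LiDAR unit + humidity probe + UV sensor + radiometer + radio tag reader achieves it, using 710 g.
Any selection reaching 346 contains exactly 5 sensors.

5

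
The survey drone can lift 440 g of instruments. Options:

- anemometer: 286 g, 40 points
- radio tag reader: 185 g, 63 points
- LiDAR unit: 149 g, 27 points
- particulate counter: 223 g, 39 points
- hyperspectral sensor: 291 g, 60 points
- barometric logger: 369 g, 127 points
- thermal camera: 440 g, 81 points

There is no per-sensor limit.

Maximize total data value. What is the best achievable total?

Best packing: barometric logger — 369 g, 127 total.
No other feasible combination exceeds 127.

127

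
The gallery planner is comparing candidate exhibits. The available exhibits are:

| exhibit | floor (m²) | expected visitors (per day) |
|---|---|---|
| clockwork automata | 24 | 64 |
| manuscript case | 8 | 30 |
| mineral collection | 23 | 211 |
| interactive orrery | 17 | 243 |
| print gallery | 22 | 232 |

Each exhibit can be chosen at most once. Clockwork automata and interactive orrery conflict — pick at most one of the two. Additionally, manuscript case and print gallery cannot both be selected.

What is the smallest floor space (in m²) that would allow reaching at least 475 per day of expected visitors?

39

Look for the lowest-floor combination reaching 475.
interactive orrery + print gallery reaches 475 using 39 m².
Any bundle with less than 39 m² falls short of 475.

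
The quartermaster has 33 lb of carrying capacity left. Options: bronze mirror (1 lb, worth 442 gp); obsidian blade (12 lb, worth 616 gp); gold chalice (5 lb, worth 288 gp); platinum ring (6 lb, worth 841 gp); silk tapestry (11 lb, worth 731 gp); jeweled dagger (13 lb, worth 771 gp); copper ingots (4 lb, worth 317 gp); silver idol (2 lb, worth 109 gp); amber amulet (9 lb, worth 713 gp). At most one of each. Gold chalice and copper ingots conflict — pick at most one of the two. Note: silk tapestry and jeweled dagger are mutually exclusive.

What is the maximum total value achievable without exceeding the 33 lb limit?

Taking bronze mirror + platinum ring + silk tapestry + copper ingots + silver idol + amber amulet: 33 lb used, 3153 in value.
No other feasible combination exceeds 3153.

3153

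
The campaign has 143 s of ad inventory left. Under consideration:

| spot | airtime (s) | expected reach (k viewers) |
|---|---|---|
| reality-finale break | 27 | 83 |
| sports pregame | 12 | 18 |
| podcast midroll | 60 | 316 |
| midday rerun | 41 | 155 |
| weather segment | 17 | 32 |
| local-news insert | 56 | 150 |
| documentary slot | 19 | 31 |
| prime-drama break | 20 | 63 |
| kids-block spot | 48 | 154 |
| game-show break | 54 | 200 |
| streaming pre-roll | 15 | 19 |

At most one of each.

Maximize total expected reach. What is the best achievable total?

599

Greedy by ratio would take podcast midroll + midday rerun + weather segment + prime-drama break: 138 s used, total 566.
But reality-finale break + podcast midroll + game-show break fits in 141 s and reaches 599.
Runner-up podcast midroll + prime-drama break + game-show break tops out at 579.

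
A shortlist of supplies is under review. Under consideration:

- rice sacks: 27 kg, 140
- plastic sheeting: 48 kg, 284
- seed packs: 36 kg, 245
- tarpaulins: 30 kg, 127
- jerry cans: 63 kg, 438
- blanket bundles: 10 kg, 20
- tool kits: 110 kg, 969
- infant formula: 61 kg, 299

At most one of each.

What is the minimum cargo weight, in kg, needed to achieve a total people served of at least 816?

Need the lightest bundle worth ≥ 816.
tool kits reaches 969 using 110 kg.
Any bundle with less than 110 kg falls short of 816.

110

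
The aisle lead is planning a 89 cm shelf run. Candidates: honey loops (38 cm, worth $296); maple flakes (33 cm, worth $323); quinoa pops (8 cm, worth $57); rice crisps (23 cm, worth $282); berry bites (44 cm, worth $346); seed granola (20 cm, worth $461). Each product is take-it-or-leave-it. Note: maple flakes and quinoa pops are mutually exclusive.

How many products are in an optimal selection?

4

The maximum weekly sales within 89 cm is 1096.
One optimal bundle: honey loops + quinoa pops + rice crisps + seed granola (89 cm).
Every optimal selection uses 4 products.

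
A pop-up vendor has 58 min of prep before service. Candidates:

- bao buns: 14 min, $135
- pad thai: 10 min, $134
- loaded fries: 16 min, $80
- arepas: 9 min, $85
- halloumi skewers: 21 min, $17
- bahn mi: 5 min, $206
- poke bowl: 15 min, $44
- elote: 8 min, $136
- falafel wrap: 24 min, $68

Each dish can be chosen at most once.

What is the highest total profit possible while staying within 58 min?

Taking bao buns + pad thai + arepas + bahn mi + elote: 46 min used, 696 in profit.
Next best is bao buns + pad thai + loaded fries + bahn mi + elote at 691 (53 min) — short by 5.

696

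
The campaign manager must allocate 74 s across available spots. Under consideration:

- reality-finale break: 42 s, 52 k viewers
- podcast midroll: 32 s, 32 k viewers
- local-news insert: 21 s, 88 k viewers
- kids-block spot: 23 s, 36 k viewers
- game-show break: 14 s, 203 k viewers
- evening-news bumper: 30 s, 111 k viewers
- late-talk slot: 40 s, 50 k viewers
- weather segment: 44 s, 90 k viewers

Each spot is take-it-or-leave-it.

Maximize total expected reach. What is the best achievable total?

Ranking by ratio (expected reach/s): game-show break 14.50, local-news insert 4.19, evening-news bumper 3.70.
Local-news insert + game-show break + evening-news bumper uses 65 of the 74 s and totals 402.
Next best is kids-block spot + game-show break + evening-news bumper at 350 (67 s) — short by 52.

402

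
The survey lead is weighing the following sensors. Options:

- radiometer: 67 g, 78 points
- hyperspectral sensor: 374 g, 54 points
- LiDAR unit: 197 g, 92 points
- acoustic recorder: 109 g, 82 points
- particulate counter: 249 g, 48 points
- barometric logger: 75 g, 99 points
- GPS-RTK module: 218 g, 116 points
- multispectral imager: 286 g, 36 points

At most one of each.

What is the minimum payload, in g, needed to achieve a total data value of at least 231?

251

Minimise g subject to total data value ≥ 231.
Taking radiometer + acoustic recorder + barometric logger gives 259 (≥ 231) for 251 g.
Below 251 g the best achievable stays under 231.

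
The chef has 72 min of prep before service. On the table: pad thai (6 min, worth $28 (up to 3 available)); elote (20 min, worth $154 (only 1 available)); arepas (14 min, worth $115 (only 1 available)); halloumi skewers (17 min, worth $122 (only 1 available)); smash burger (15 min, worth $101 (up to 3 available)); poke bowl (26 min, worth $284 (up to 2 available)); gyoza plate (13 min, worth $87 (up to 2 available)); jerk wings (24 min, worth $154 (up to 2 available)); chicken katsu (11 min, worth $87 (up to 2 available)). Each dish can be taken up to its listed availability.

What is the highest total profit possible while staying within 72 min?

Taking the top-ratio dishes first gives pad thai + arepas + 2×poke bowl for 711 (72 min).
Dropping pad thai and arepas frees 20 min; slotting in elote (20 min) lifts the total to 722 at 72 min.

722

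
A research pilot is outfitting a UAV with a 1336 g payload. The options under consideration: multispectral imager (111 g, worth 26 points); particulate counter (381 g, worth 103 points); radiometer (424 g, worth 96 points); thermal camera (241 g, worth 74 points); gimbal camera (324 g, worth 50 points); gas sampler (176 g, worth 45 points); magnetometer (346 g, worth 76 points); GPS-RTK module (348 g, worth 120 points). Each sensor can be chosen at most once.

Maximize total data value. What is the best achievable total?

Ranking by ratio (data value/g): GPS-RTK module 0.34, thermal camera 0.31, particulate counter 0.27.
Taking the top-ratio sensors first gives multispectral imager + particulate counter + thermal camera + gas sampler + GPS-RTK module for 368 (1257 g).
The 287 g tied up in multispectral imager and gas sampler is better spent on magnetometer — total rises to 373 (1316 g).

373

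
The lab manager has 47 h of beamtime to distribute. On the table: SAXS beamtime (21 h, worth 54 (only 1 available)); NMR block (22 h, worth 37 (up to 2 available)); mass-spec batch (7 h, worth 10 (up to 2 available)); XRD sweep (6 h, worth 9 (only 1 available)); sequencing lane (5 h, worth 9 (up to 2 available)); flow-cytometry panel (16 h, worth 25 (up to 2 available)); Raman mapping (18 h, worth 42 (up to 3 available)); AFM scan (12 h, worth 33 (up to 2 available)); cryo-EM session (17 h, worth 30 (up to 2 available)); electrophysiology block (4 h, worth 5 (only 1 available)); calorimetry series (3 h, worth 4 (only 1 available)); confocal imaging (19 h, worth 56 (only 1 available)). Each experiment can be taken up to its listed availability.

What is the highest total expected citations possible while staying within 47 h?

127

Taking the top-ratio experiments first gives 2×AFM scan + calorimetry series + confocal imaging for 126 (46 h).
The 3 h tied up in calorimetry series is better spent on electrophysiology block — total rises to 127 (47 h).
Every other selection either busts 47 h or exceeds an availability limit or fails to beat 127.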